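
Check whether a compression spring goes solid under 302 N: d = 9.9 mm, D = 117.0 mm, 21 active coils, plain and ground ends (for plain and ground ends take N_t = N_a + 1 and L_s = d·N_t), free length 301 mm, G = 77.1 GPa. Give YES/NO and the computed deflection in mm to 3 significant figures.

k = Gd⁴/(8D³N_a) = (77.1×10³)(9.9⁴)/(8·117.0³·21) = 2.7525 N/mm
N_t = 22; L_s = 9.9·22 = 217.8 mm; δ_solid = L₀ − L_s = 301 − 217.8 = 83.2 mm
δ = F/k = 302/2.7525 = 109.72 mm
δ ≥ δ_solid → spring goes solid

YES, δ = 110 mm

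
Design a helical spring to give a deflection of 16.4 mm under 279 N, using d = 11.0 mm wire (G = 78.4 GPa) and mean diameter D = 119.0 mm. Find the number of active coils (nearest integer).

Required rate k = F/δ = 279/16.4 = 17.012 N/mm
N_a = Gd⁴/(8D³k) = (78.4×10³ × 11.0⁴)/(8 × 119.0³ × 17.012)
    = 1.14785e+09 / 2.29346e+08 = 5.005 → 5 coils

5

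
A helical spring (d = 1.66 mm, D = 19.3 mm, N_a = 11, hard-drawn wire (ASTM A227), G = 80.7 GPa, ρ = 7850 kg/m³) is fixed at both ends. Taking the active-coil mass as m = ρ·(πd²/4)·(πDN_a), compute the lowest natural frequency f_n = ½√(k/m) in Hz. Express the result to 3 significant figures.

146 Hz

k = Gd⁴/(8D³N_a) = (80.7×10³)(1.66⁴)/(8·19.3³·11) = 0.96862 N/mm = 968.62 N/m
Wire length L = πDN_a = π·19.3·11 = 666.96 mm
m = ρ·(πd²/4)·L = 7850 × 2.1642×10⁻⁶ m² × 0.66696 m = 0.011331 kg
f_n = ½√(k/m) = 0.5·√(968.62/0.011331) = 0.5·√(85482) = 146.19 Hz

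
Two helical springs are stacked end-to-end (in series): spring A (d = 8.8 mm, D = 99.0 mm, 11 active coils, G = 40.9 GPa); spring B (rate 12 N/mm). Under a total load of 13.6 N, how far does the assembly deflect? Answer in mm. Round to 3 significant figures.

k_A = Gd⁴/(8D³N_a) = (40.9×10³)(8.8⁴)/(8·99.0³·11) = 2.8725 N/mm
Series: 1/k_eq = 1/2.8725 + 1/12 = 0.43146; k_eq = 2.3177 N/mm
δ = F/k_eq = 13.6/2.3177 = 5.8678 mm

5.87 mm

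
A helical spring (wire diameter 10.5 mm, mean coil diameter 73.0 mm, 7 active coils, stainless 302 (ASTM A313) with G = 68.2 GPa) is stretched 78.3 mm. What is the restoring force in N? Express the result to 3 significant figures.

2980 N

k = Gd⁴/(8D³N_a) = (68.2×10³)(10.5⁴)/(8·73.0³·7) = 38.053 N/mm
F = k·δ = 38.053 × 78.3 = 2979.5 N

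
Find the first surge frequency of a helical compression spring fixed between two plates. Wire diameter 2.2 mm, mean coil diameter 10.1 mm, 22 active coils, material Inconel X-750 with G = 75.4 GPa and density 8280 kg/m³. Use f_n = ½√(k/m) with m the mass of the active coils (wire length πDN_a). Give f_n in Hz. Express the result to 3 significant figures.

k = Gd⁴/(8D³N_a) = (75.4×10³)(2.2⁴)/(8·10.1³·22) = 9.7406 N/mm = 9740.6 N/m
Wire length L = πDN_a = π·10.1·22 = 698.06 mm
m = ρ·(πd²/4)·L = 8280 × 3.8013×10⁻⁶ m² × 0.69806 m = 0.021971 kg
f_n = ½√(k/m) = 0.5·√(9740.6/0.021971) = 0.5·√(4.4333e+05) = 332.91 Hz

333 Hz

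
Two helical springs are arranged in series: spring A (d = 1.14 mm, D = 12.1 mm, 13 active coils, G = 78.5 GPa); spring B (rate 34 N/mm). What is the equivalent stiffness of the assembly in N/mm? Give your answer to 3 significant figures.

k_A = Gd⁴/(8D³N_a) = (78.5×10³)(1.14⁴)/(8·12.1³·13) = 0.71961 N/mm
Series: 1/k_eq = 1/0.71961 + 1/34 = 1.419; k_eq = 0.7047 N/mm

0.705 N/mm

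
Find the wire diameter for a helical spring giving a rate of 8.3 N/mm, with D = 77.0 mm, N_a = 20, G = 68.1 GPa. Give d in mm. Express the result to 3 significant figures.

9.71 mm

d = (8D³N_a·k / G)^(1/4) = (8·77.0³·20·8.3 / (68.1×10³))^0.25
  = (8902.7)^0.25 = 9.7136 mm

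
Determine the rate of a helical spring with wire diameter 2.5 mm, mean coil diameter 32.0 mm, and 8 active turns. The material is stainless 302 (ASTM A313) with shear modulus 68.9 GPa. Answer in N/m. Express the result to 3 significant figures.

k = Gd⁴/(8D³N_a) = (68.9×10³ × 2.5⁴) / (8 × 32.0³ × 8)
  = 2.69141e+06 / 2.09715e+06 = 1.2834 N/mm = 1283.4 N/m

1280 N/m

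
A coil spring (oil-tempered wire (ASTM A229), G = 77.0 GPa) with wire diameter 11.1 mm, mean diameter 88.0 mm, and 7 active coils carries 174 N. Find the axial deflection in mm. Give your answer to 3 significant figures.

5.68 mm

k = Gd⁴/(8D³N_a) = (77.0×10³)(11.1⁴)/(8·88.0³·7) = 30.63 N/mm
δ = F/k = 174 / 30.63 = 5.6807 mm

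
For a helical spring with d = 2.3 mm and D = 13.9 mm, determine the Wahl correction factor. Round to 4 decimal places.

1.2505

C = D/d = 13.9/2.3 = 6.0435
K_W = (4C−1)/(4C−4) + 0.615/C = 23.174/20.174 + 0.1018 = 1.2505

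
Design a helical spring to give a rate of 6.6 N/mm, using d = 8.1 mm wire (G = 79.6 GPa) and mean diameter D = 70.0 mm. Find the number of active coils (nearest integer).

N_a = Gd⁴/(8D³k) = (79.6×10³ × 8.1⁴)/(8 × 70.0³ × 6.6)
    = 3.42652e+08 / 1.81104e+07 = 18.92 → 19 coils

19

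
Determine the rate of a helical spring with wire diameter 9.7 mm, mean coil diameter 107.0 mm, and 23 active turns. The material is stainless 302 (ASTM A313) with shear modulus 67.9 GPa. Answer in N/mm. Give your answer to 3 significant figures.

2.67 N/mm

k = Gd⁴/(8D³N_a) = (67.9×10³ × 9.7⁴) / (8 × 107.0³ × 23)
  = 6.01114e+08 / 2.25408e+08 = 2.6668 N/mm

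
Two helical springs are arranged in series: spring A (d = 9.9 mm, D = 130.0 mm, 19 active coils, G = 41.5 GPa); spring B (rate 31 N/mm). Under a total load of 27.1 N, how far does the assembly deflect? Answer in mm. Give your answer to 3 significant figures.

23.6 mm

k_A = Gd⁴/(8D³N_a) = (41.5×10³)(9.9⁴)/(8·130.0³·19) = 1.1938 N/mm
Series: 1/k_eq = 1/1.1938 + 1/31 = 0.86995; k_eq = 1.1495 N/mm
δ = F/k_eq = 27.1/1.1495 = 23.576 mm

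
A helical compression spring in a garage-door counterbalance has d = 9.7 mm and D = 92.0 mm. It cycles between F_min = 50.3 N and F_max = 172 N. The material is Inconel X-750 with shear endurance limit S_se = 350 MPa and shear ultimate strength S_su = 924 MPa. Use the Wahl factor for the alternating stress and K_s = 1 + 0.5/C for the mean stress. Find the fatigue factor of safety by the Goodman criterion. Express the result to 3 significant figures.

C = D/d = 92.0/9.7 = 9.4845; K_W = (4C−1)/(4C−4)+0.615/C = 1.1532; K_s = 1+0.5/C = 1.0527
F_a = (F_max−F_min)/2 = 60.85 N; F_m = (F_max+F_min)/2 = 111.15 N
τ_a = K_W·8F_aD/(πd³) = 1.1532 × 15.62 = 18.013 MPa
τ_m = K_s·8F_mD/(πd³) = 1.0527 × 28.531 = 30.035 MPa
Goodman: 1/n_f = τ_a/S_se + τ_m/S_su = 18.013/350 + 30.035/924 = 0.05147 + 0.03251 = 0.083972
n_f = 1/0.083972 = 11.91

11.9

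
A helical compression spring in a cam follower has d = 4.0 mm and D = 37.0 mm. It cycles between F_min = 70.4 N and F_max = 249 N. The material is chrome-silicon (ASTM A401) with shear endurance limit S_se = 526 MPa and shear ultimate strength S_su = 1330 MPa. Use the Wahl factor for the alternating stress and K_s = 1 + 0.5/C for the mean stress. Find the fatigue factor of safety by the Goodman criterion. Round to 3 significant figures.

C = D/d = 37.0/4.0 = 9.2500; K_W = (4C−1)/(4C−4)+0.615/C = 1.1574; K_s = 1+0.5/C = 1.0541
F_a = (F_max−F_min)/2 = 89.3 N; F_m = (F_max+F_min)/2 = 159.7 N
τ_a = K_W·8F_aD/(πd³) = 1.1574 × 131.47 = 152.16 MPa
τ_m = K_s·8F_mD/(πd³) = 1.0541 × 235.11 = 247.82 MPa
Goodman: 1/n_f = τ_a/S_se + τ_m/S_su = 152.16/526 + 247.82/1330 = 0.28927 + 0.18633 = 0.4756
n_f = 1/0.4756 = 2.103

2.10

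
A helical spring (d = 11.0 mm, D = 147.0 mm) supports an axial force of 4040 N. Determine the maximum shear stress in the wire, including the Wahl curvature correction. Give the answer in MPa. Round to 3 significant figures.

Spring index C = D/d = 147.0/11.0 = 13.3636
K_W = (4C−1)/(4C−4) + 0.615/C = 52.455/49.455 + 0.0460 = 1.1067
τ₀ = 8FD/(πd³) = 8·4040·147.0/(π·11.0³) = 4.75104e+06/4181.5 = 1136.2 MPa
τ_max = K·τ₀ = 1.1067 × 1136.2 = 1257.4 MPa

1260 MPa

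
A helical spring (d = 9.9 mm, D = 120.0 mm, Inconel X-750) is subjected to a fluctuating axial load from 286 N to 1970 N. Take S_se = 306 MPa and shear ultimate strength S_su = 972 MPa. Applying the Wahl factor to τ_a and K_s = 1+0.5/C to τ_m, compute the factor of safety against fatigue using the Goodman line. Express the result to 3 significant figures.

0.741

C = D/d = 120.0/9.9 = 12.1212; K_W = (4C−1)/(4C−4)+0.615/C = 1.1182; K_s = 1+0.5/C = 1.0413
F_a = (F_max−F_min)/2 = 842 N; F_m = (F_max+F_min)/2 = 1128 N
τ_a = K_W·8F_aD/(πd³) = 1.1182 × 265.17 = 296.51 MPa
τ_m = K_s·8F_mD/(πd³) = 1.0413 × 355.24 = 369.9 MPa
Goodman: 1/n_f = τ_a/S_se + τ_m/S_su = 296.51/306 + 369.9/972 = 0.96898 + 0.38055 = 1.3495
n_f = 1/1.3495 = 0.741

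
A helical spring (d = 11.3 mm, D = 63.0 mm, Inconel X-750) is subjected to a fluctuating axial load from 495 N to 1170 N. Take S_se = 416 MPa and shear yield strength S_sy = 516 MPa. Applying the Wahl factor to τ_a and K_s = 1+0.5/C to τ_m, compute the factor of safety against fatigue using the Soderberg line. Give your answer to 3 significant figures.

C = D/d = 63.0/11.3 = 5.5752; K_W = (4C−1)/(4C−4)+0.615/C = 1.2742; K_s = 1+0.5/C = 1.0897
F_a = (F_max−F_min)/2 = 337.5 N; F_m = (F_max+F_min)/2 = 832.5 N
τ_a = K_W·8F_aD/(πd³) = 1.2742 × 37.525 = 47.816 MPa
τ_m = K_s·8F_mD/(πd³) = 1.0897 × 92.561 = 100.86 MPa
Soderberg: 1/n_f = τ_a/S_se + τ_m/S_sy = 47.816/416 + 100.86/516 = 0.11494 + 0.19547 = 0.31041
n_f = 1/0.31041 = 3.222

3.22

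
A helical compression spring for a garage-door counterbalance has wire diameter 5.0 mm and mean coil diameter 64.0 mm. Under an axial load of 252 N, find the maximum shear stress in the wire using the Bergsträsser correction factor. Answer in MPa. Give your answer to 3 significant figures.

Spring index C = D/d = 64.0/5.0 = 12.8000
K_B = (4C+2)/(4C−3) = 53.200/48.200 = 1.1037
τ₀ = 8FD/(πd³) = 8·252·64.0/(π·5.0³) = 129024/392.7 = 328.56 MPa
τ_max = K·τ₀ = 1.1037 × 328.56 = 362.64 MPa

363 MPa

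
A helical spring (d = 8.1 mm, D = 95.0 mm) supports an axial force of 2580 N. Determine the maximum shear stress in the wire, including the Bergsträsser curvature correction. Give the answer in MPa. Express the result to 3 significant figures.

Spring index C = D/d = 95.0/8.1 = 11.7284
K_B = (4C+2)/(4C−3) = 48.914/43.914 = 1.1139
τ₀ = 8FD/(πd³) = 8·2580·95.0/(π·8.1³) = 1.9608e+06/1669.6 = 1174.4 MPa
τ_max = K·τ₀ = 1.1139 × 1174.4 = 1308.2 MPa

1310 MPa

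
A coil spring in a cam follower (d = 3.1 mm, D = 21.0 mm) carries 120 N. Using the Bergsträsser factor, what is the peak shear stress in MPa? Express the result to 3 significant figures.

260 MPa

Spring index C = D/d = 21.0/3.1 = 6.7742
K_B = (4C+2)/(4C−3) = 29.097/24.097 = 1.2075
τ₀ = 8FD/(πd³) = 8·120·21.0/(π·3.1³) = 20160/93.591 = 215.4 MPa
τ_max = K·τ₀ = 1.2075 × 215.4 = 260.1 MPa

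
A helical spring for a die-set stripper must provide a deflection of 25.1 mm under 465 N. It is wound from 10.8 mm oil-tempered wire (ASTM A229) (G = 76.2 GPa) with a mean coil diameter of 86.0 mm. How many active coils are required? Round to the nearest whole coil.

Required rate k = F/δ = 465/25.1 = 18.526 N/mm
N_a = Gd⁴/(8D³k) = (76.2×10³ × 10.8⁴)/(8 × 86.0³ × 18.526)
    = 1.03669e+09 / 9.42681e+07 = 11 → 11 coils

11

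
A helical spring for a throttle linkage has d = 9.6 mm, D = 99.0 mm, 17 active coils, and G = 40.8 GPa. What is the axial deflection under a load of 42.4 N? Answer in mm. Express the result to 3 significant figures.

16.1 mm

k = Gd⁴/(8D³N_a) = (40.8×10³)(9.6⁴)/(8·99.0³·17) = 2.626 N/mm
δ = F/k = 42.4 / 2.626 = 16.146 mm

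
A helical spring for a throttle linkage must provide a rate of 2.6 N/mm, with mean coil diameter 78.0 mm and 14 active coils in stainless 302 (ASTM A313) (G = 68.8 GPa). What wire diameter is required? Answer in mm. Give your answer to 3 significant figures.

d = (8D³N_a·k / G)^(1/4) = (8·78.0³·14·2.6 / (68.8×10³))^0.25
  = (2008.6)^0.25 = 6.6946 mm

6.69 mm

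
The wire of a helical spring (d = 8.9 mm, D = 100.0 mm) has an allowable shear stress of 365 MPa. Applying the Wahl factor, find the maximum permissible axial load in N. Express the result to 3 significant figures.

896 N

C = D/d = 100.0/8.9 = 11.2360
K_W = (4C−1)/(4C−4) + 0.615/C = 43.944/40.944 + 0.0547 = 1.1280
τ_max = K·8FD/(πd³) → F_max = τ_allow·πd³/(8DK)
F_max = 365·π·8.9³/(8·100.0·1.1280) = 8.0837e+05/902.4 = 895.8 N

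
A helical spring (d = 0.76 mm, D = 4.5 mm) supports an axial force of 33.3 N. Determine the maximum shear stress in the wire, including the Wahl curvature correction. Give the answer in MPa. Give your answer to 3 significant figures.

Spring index C = D/d = 4.5/0.76 = 5.9211
K_W = (4C−1)/(4C−4) + 0.615/C = 22.684/19.684 + 0.1039 = 1.2563
τ₀ = 8FD/(πd³) = 8·33.3·4.5/(π·0.76³) = 1198.8/1.3791 = 869.27 MPa
τ_max = K·τ₀ = 1.2563 × 869.27 = 1092 MPa

1090 MPa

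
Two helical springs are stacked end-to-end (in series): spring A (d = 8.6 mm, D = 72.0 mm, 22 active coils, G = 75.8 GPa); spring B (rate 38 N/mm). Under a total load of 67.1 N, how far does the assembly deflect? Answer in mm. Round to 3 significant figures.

12.4 mm

k_A = Gd⁴/(8D³N_a) = (75.8×10³)(8.6⁴)/(8·72.0³·22) = 6.3118 N/mm
Series: 1/k_eq = 1/6.3118 + 1/38 = 0.18475; k_eq = 5.4127 N/mm
δ = F/k_eq = 67.1/5.4127 = 12.397 mm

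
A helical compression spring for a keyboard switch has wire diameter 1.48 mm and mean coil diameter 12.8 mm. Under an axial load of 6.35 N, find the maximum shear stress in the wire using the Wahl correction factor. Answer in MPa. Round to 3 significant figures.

74.6 MPa

Spring index C = D/d = 12.8/1.48 = 8.6486
K_W = (4C−1)/(4C−4) + 0.615/C = 33.595/30.595 + 0.0711 = 1.1692
τ₀ = 8FD/(πd³) = 8·6.35·12.8/(π·1.48³) = 650.24/10.184 = 63.847 MPa
τ_max = K·τ₀ = 1.1692 × 63.847 = 74.647 MPa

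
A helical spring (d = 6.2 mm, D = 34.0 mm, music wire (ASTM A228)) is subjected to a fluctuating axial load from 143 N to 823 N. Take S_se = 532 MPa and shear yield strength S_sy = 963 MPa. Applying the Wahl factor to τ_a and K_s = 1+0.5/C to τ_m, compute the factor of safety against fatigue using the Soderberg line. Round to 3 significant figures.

2.02

C = D/d = 34.0/6.2 = 5.4839; K_W = (4C−1)/(4C−4)+0.615/C = 1.2794; K_s = 1+0.5/C = 1.0912
F_a = (F_max−F_min)/2 = 340 N; F_m = (F_max+F_min)/2 = 483 N
τ_a = K_W·8F_aD/(πd³) = 1.2794 × 123.52 = 158.03 MPa
τ_m = K_s·8F_mD/(πd³) = 1.0912 × 175.47 = 191.46 MPa
Soderberg: 1/n_f = τ_a/S_se + τ_m/S_sy = 158.03/532 + 191.46/963 = 0.29704 + 0.19882 = 0.49586
n_f = 1/0.49586 = 2.017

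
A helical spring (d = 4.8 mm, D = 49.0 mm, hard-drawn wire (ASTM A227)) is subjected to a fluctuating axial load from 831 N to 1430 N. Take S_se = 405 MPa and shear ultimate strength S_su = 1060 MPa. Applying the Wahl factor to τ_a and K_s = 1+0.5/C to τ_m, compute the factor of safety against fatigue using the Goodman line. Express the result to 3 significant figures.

C = D/d = 49.0/4.8 = 10.2083; K_W = (4C−1)/(4C−4)+0.615/C = 1.1417; K_s = 1+0.5/C = 1.0490
F_a = (F_max−F_min)/2 = 299.5 N; F_m = (F_max+F_min)/2 = 1130.5 N
τ_a = K_W·8F_aD/(πd³) = 1.1417 × 337.92 = 385.8 MPa
τ_m = K_s·8F_mD/(πd³) = 1.0490 × 1275.5 = 1338 MPa
Goodman: 1/n_f = τ_a/S_se + τ_m/S_su = 385.8/405 + 1338/1060 = 0.95258 + 1.26225 = 2.2148
n_f = 1/2.2148 = 0.4515

0.452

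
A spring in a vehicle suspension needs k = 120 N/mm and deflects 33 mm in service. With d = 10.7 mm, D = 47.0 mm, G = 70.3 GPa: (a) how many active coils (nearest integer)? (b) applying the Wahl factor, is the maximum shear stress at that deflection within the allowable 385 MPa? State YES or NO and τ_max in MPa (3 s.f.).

N_a = Gd⁴/(8D³k) = (70.3×10³)(10.7⁴)/(8·47.0³·120) = 9.245 → N_a = 9
Actual rate k = Gd⁴/(8D³·9) = 123.27 N/mm
Working load F = kδ = 123.27·33 = 4068 N
C = 47.0/10.7 = 4.3925; K_W = (4C−1)/(4C−4)+0.615/C = 1.3611
τ_max = K_W·8FD/(πd³) = 1.3611·397.43 = 540.94 MPa
τ_max > 385 MPa → exceeds allowable

(a) 9 coils; (b) NO, τ_max = 541 MPa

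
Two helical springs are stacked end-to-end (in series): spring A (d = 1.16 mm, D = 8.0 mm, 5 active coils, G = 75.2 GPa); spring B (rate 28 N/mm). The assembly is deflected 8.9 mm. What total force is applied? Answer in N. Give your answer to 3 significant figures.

k_A = Gd⁴/(8D³N_a) = (75.2×10³)(1.16⁴)/(8·8.0³·5) = 6.6484 N/mm
Series: 1/k_eq = 1/6.6484 + 1/28 = 0.18613; k_eq = 5.3727 N/mm
F = k_eq·δ = 5.3727·8.9 = 47.817 N

47.8 N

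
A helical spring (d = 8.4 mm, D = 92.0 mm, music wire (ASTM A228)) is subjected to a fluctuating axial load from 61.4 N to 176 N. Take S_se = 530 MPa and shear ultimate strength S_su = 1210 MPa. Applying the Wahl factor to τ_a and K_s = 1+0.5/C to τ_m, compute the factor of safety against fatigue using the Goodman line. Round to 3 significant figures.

11.2

C = D/d = 92.0/8.4 = 10.9524; K_W = (4C−1)/(4C−4)+0.615/C = 1.1315; K_s = 1+0.5/C = 1.0457
F_a = (F_max−F_min)/2 = 57.3 N; F_m = (F_max+F_min)/2 = 118.7 N
τ_a = K_W·8F_aD/(πd³) = 1.1315 × 22.649 = 25.627 MPa
τ_m = K_s·8F_mD/(πd³) = 1.0457 × 46.918 = 49.06 MPa
Goodman: 1/n_f = τ_a/S_se + τ_m/S_su = 25.627/530 + 49.06/1210 = 0.04835 + 0.04055 = 0.088899
n_f = 1/0.088899 = 11.25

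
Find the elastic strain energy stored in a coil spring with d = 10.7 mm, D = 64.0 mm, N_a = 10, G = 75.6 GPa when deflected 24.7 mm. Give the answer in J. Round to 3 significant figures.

k = Gd⁴/(8D³N_a) = (75.6×10³)(10.7⁴)/(8·64.0³·10) = 47.253 N/mm
U = ½kδ² = 0.5 × 47.253 × 24.7² = 14414 N·mm = 14.414 J

14.4 J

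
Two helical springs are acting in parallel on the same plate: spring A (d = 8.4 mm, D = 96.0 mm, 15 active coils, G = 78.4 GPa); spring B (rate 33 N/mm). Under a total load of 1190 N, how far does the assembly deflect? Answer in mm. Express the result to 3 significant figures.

32.4 mm

k_A = Gd⁴/(8D³N_a) = (78.4×10³)(8.4⁴)/(8·96.0³·15) = 3.6765 N/mm
Parallel: k_eq = 3.6765 + 33 = 36.677 N/mm
δ = F/k_eq = 1190/36.677 = 32.446 mm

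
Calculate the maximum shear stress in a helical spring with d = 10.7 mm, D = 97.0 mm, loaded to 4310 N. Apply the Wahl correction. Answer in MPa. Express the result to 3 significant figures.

Spring index C = D/d = 97.0/10.7 = 9.0654
K_W = (4C−1)/(4C−4) + 0.615/C = 35.262/32.262 + 0.0678 = 1.1608
τ₀ = 8FD/(πd³) = 8·4310·97.0/(π·10.7³) = 3.34456e+06/3848.6 = 869.04 MPa
τ_max = K·τ₀ = 1.1608 × 869.04 = 1008.8 MPa

1010 MPa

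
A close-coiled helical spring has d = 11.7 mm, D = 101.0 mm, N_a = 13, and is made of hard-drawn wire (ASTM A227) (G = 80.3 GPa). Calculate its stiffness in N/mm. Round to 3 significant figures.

14.0 N/mm

k = Gd⁴/(8D³N_a) = (80.3×10³ × 11.7⁴) / (8 × 101.0³ × 13)
  = 1.50473e+09 / 1.07151e+08 = 14.043 N/mm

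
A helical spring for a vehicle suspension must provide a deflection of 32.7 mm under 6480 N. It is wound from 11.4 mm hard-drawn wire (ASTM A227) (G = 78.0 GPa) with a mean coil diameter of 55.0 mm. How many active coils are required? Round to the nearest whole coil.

Required rate k = F/δ = 6480/32.7 = 198.17 N/mm
N_a = Gd⁴/(8D³k) = (78.0×10³ × 11.4⁴)/(8 × 55.0³ × 198.17)
    = 1.31739e+09 / 2.63758e+08 = 4.995 → 5 coils

5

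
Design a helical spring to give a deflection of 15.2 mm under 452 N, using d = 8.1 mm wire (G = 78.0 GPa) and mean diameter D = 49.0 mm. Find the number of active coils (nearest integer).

12

Required rate k = F/δ = 452/15.2 = 29.737 N/mm
N_a = Gd⁴/(8D³k) = (78.0×10³ × 8.1⁴)/(8 × 49.0³ × 29.737)
    = 3.35764e+08 / 2.79881e+07 = 12 → 12 coils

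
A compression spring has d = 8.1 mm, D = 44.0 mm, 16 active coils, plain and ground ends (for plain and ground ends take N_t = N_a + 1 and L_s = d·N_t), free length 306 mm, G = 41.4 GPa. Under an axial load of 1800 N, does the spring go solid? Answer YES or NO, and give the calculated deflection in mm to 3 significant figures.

k = Gd⁴/(8D³N_a) = (41.4×10³)(8.1⁴)/(8·44.0³·16) = 16.345 N/mm
N_t = 17; L_s = 8.1·17 = 137.7 mm; δ_solid = L₀ − L_s = 306 − 137.7 = 168.3 mm
δ = F/k = 1800/16.345 = 110.13 mm
δ < δ_solid → spring does not go solid

NO, δ = 110 mm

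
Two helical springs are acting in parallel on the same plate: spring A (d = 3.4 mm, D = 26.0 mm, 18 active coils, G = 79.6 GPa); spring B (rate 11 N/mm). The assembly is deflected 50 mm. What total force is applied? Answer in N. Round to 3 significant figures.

760 N

k_A = Gd⁴/(8D³N_a) = (79.6×10³)(3.4⁴)/(8·26.0³·18) = 4.2029 N/mm
Parallel: k_eq = 4.2029 + 11 = 15.203 N/mm
F = k_eq·δ = 15.203·50 = 760.14 N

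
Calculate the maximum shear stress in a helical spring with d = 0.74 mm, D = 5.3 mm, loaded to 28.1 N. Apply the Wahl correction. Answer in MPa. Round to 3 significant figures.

1130 MPa

Spring index C = D/d = 5.3/0.74 = 7.1622
K_W = (4C−1)/(4C−4) + 0.615/C = 27.649/24.649 + 0.0859 = 1.2076
τ₀ = 8FD/(πd³) = 8·28.1·5.3/(π·0.74³) = 1191.44/1.273 = 935.9 MPa
τ_max = K·τ₀ = 1.2076 × 935.9 = 1130.2 MPa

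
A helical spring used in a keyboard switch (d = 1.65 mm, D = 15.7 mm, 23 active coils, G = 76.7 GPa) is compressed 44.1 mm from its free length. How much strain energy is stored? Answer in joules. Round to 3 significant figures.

k = Gd⁴/(8D³N_a) = (76.7×10³)(1.65⁴)/(8·15.7³·23) = 0.79839 N/mm
U = ½kδ² = 0.5 × 0.79839 × 44.1² = 776.36 N·mm = 0.77636 J

0.776 J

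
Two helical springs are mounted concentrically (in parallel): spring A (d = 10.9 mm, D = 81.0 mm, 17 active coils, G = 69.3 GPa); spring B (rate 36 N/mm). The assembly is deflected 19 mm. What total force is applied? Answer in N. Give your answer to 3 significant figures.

941 N

k_A = Gd⁴/(8D³N_a) = (69.3×10³)(10.9⁴)/(8·81.0³·17) = 13.535 N/mm
Parallel: k_eq = 13.535 + 36 = 49.535 N/mm
F = k_eq·δ = 49.535·19 = 941.16 N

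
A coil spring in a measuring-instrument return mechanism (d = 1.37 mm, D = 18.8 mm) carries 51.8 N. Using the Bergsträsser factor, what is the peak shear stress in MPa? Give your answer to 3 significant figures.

1060 MPa

Spring index C = D/d = 18.8/1.37 = 13.7226
K_B = (4C+2)/(4C−3) = 56.891/51.891 = 1.0964
τ₀ = 8FD/(πd³) = 8·51.8·18.8/(π·1.37³) = 7790.72/8.0781 = 964.42 MPa
τ_max = K·τ₀ = 1.0964 × 964.42 = 1057.3 MPa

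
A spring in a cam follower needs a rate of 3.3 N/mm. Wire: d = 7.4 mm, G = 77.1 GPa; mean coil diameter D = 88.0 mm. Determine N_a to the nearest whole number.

N_a = Gd⁴/(8D³k) = (77.1×10³ × 7.4⁴)/(8 × 88.0³ × 3.3)
    = 2.31197e+08 / 1.79909e+07 = 12.85 → 13 coils

13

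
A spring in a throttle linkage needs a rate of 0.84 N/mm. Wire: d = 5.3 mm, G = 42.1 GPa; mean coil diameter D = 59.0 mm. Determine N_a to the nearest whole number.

N_a = Gd⁴/(8D³k) = (42.1×10³ × 5.3⁴)/(8 × 59.0³ × 0.84)
    = 3.32189e+07 / 1.38015e+06 = 24.07 → 24 coils

24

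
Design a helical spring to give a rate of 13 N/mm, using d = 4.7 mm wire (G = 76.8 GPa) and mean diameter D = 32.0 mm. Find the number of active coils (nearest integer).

11

N_a = Gd⁴/(8D³k) = (76.8×10³ × 4.7⁴)/(8 × 32.0³ × 13)
    = 3.7476e+07 / 3.40787e+06 = 11 → 11 coils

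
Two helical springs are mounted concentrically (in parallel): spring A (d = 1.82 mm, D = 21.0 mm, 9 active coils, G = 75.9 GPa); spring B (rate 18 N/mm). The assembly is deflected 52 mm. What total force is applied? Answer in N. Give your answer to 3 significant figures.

k_A = Gd⁴/(8D³N_a) = (75.9×10³)(1.82⁴)/(8·21.0³·9) = 1.2489 N/mm
Parallel: k_eq = 1.2489 + 18 = 19.249 N/mm
F = k_eq·δ = 19.249·52 = 1000.9 N

1000 N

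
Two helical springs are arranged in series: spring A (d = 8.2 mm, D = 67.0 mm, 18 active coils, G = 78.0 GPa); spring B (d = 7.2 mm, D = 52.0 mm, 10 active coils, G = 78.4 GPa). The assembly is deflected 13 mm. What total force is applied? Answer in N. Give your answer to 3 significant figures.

73.8 N

k_A = Gd⁴/(8D³N_a) = (78.0×10³)(8.2⁴)/(8·67.0³·18) = 8.1426 N/mm
k_B = Gd⁴/(8D³N_a) = (78.4×10³)(7.2⁴)/(8·52.0³·10) = 18.73 N/mm
Series: 1/k_eq = 1/8.1426 + 1/18.73 = 0.1762; k_eq = 5.6754 N/mm
F = k_eq·δ = 5.6754·13 = 73.78 N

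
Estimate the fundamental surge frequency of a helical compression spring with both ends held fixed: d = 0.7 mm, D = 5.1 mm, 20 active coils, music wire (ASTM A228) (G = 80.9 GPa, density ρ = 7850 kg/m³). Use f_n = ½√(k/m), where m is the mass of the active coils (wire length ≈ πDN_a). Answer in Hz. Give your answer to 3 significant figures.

k = Gd⁴/(8D³N_a) = (80.9×10³)(0.7⁴)/(8·5.1³·20) = 0.91519 N/mm = 915.19 N/m
Wire length L = πDN_a = π·5.1·20 = 320.44 mm
m = ρ·(πd²/4)·L = 7850 × 0.38485×10⁻⁶ m² × 0.32044 m = 0.00096807 kg
f_n = ½√(k/m) = 0.5·√(915.19/0.00096807) = 0.5·√(9.4538e+05) = 486.15 Hz

486 Hz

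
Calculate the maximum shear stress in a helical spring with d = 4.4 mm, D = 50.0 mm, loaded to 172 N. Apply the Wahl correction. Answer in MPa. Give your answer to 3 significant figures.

Spring index C = D/d = 50.0/4.4 = 11.3636
K_W = (4C−1)/(4C−4) + 0.615/C = 44.455/41.455 + 0.0541 = 1.1265
τ₀ = 8FD/(πd³) = 8·172·50.0/(π·4.4³) = 68800/267.61 = 257.09 MPa
τ_max = K·τ₀ = 1.1265 × 257.09 = 289.61 MPa

290 MPa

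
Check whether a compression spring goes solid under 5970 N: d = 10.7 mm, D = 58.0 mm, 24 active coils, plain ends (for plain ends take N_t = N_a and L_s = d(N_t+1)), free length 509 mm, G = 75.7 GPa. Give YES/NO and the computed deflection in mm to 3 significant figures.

NO, δ = 225 mm

k = Gd⁴/(8D³N_a) = (75.7×10³)(10.7⁴)/(8·58.0³·24) = 26.488 N/mm
N_t = 24; L_s = 10.7·25 = 267.5 mm; δ_solid = L₀ − L_s = 509 − 267.5 = 241.5 mm
δ = F/k = 5970/26.488 = 225.39 mm
δ < δ_solid → spring does not go solid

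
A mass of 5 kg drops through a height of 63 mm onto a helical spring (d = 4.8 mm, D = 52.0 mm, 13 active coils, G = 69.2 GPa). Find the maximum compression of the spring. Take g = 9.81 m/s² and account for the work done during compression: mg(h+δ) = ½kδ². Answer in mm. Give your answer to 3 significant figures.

k = Gd⁴/(8D³N_a) = (69.2×10³)(4.8⁴)/(8·52.0³·13) = 2.512 N/mm
W = mg = 5 × 9.81 = 49.05 N
½kδ² − Wδ − Wh = 0 → δ = (W + √(W² + 2kWh))/k
δ = (49.05 + √(2405.9 + 15525.2))/2.512 = (49.05 + 133.91)/2.512 = 72.832 mm

72.8 mm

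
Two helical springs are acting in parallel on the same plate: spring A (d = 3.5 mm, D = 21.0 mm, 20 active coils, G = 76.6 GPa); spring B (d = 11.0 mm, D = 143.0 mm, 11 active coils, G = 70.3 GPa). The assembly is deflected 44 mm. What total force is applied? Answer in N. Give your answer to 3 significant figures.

k_A = Gd⁴/(8D³N_a) = (76.6×10³)(3.5⁴)/(8·21.0³·20) = 7.7575 N/mm
k_B = Gd⁴/(8D³N_a) = (70.3×10³)(11.0⁴)/(8·143.0³·11) = 3.9998 N/mm
Parallel: k_eq = 7.7575 + 3.9998 = 11.757 N/mm
F = k_eq·δ = 11.757·44 = 517.32 N

517 N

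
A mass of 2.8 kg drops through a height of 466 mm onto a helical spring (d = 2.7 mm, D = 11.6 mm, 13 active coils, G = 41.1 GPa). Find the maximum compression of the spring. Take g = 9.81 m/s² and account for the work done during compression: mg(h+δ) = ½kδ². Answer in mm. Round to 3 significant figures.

45.7 mm

k = Gd⁴/(8D³N_a) = (41.1×10³)(2.7⁴)/(8·11.6³·13) = 13.455 N/mm
W = mg = 2.8 × 9.81 = 27.468 N
½kδ² − Wδ − Wh = 0 → δ = (W + √(W² + 2kWh))/k
δ = (27.468 + √(754.49 + 344455))/13.455 = (27.468 + 587.55)/13.455 = 45.708 mm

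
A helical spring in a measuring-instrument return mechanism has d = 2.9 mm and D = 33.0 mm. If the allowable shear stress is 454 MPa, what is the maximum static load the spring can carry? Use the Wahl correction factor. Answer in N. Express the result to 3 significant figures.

117 N

C = D/d = 33.0/2.9 = 11.3793
K_W = (4C−1)/(4C−4) + 0.615/C = 44.517/41.517 + 0.0540 = 1.1263
τ_max = K·8FD/(πd³) → F_max = τ_allow·πd³/(8DK)
F_max = 454·π·2.9³/(8·33.0·1.1263) = 34786/297.34 = 116.99 N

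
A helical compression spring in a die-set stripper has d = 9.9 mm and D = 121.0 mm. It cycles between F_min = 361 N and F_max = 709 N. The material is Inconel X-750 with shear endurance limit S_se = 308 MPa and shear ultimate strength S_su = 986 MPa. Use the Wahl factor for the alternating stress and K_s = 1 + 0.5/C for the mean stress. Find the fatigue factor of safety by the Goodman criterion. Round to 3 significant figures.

2.63

C = D/d = 121.0/9.9 = 12.2222; K_W = (4C−1)/(4C−4)+0.615/C = 1.1171; K_s = 1+0.5/C = 1.0409
F_a = (F_max−F_min)/2 = 174 N; F_m = (F_max+F_min)/2 = 535 N
τ_a = K_W·8F_aD/(πd³) = 1.1171 × 55.255 = 61.728 MPa
τ_m = K_s·8F_mD/(πd³) = 1.0409 × 169.89 = 176.84 MPa
Goodman: 1/n_f = τ_a/S_se + τ_m/S_su = 61.728/308 + 176.84/986 = 0.20041 + 0.17935 = 0.37977
n_f = 1/0.37977 = 2.633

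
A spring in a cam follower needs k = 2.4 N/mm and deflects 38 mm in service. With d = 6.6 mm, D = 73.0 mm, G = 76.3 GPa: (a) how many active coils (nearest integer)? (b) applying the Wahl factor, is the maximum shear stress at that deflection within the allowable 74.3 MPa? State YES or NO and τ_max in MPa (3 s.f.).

(a) 19 coils; (b) YES, τ_max = 68.0 MPa

N_a = Gd⁴/(8D³k) = (76.3×10³)(6.6⁴)/(8·73.0³·2.4) = 19.38 → N_a = 19
Actual rate k = Gd⁴/(8D³·19) = 2.4484 N/mm
Working load F = kδ = 2.4484·38 = 93.04 N
C = 73.0/6.6 = 11.0606; K_W = (4C−1)/(4C−4)+0.615/C = 1.1302
τ_max = K_W·8FD/(πd³) = 1.1302·60.159 = 67.989 MPa
τ_max ≤ 74.3 MPa → acceptable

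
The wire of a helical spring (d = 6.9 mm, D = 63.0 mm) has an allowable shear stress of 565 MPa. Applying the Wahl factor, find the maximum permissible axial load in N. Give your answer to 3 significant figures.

998 N

C = D/d = 63.0/6.9 = 9.1304
K_W = (4C−1)/(4C−4) + 0.615/C = 35.522/32.522 + 0.0674 = 1.1596
τ_max = K·8FD/(πd³) → F_max = τ_allow·πd³/(8DK)
F_max = 565·π·6.9³/(8·63.0·1.1596) = 5.831e+05/584.44 = 997.71 N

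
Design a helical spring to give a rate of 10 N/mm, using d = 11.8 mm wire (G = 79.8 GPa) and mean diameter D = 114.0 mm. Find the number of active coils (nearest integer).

13

N_a = Gd⁴/(8D³k) = (79.8×10³ × 11.8⁴)/(8 × 114.0³ × 10)
    = 1.54714e+09 / 1.18524e+08 = 13.05 → 13 coils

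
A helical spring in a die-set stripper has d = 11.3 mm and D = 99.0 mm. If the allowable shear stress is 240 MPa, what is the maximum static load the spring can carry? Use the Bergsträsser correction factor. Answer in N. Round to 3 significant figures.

1190 N

C = D/d = 99.0/11.3 = 8.7611
K_B = (4C+2)/(4C−3) = 37.044/32.044 = 1.1560
τ_max = K·8FD/(πd³) → F_max = τ_allow·πd³/(8DK)
F_max = 240·π·11.3³/(8·99.0·1.1560) = 1.0879e+06/915.58 = 1188.2 N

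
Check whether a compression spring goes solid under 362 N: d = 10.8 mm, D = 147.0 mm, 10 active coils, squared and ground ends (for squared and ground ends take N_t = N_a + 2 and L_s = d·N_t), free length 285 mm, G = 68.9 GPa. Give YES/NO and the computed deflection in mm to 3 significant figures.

k = Gd⁴/(8D³N_a) = (68.9×10³)(10.8⁴)/(8·147.0³·10) = 3.6887 N/mm
N_t = 12; L_s = 10.8·12 = 129.6 mm; δ_solid = L₀ − L_s = 285 − 129.6 = 155.4 mm
δ = F/k = 362/3.6887 = 98.138 mm
δ < δ_solid → spring does not go solid

NO, δ = 98.1 mm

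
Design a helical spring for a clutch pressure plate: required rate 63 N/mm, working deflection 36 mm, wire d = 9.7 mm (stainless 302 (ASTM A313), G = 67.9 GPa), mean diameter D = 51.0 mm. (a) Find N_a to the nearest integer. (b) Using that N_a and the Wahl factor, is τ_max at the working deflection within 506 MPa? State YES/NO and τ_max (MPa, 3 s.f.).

N_a = Gd⁴/(8D³k) = (67.9×10³)(9.7⁴)/(8·51.0³·63) = 8.991 → N_a = 9
Actual rate k = Gd⁴/(8D³·9) = 62.938 N/mm
Working load F = kδ = 62.938·36 = 2265.8 N
C = 51.0/9.7 = 5.2577; K_W = (4C−1)/(4C−4)+0.615/C = 1.2931
τ_max = K_W·8FD/(πd³) = 1.2931·322.41 = 416.92 MPa
τ_max ≤ 506 MPa → acceptable

(a) 9 coils; (b) YES, τ_max = 417 MPa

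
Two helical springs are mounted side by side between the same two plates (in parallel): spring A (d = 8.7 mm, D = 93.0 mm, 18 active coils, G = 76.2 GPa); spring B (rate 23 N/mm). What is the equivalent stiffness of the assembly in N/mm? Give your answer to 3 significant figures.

26.8 N/mm

k_A = Gd⁴/(8D³N_a) = (76.2×10³)(8.7⁴)/(8·93.0³·18) = 3.769 N/mm
Parallel: k_eq = 3.769 + 23 = 26.769 N/mm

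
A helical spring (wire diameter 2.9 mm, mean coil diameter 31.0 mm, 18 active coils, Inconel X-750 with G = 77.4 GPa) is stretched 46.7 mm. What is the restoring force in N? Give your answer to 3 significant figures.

59.6 N

k = Gd⁴/(8D³N_a) = (77.4×10³)(2.9⁴)/(8·31.0³·18) = 1.2761 N/mm
F = k·δ = 1.2761 × 46.7 = 59.594 N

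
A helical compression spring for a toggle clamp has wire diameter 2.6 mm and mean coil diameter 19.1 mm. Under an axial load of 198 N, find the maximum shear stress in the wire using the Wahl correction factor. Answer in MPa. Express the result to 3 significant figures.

Spring index C = D/d = 19.1/2.6 = 7.3462
K_W = (4C−1)/(4C−4) + 0.615/C = 28.385/25.385 + 0.0837 = 1.2019
τ₀ = 8FD/(πd³) = 8·198·19.1/(π·2.6³) = 30254.4/55.217 = 547.92 MPa
τ_max = K·τ₀ = 1.2019 × 547.92 = 658.55 MPa

659 MPa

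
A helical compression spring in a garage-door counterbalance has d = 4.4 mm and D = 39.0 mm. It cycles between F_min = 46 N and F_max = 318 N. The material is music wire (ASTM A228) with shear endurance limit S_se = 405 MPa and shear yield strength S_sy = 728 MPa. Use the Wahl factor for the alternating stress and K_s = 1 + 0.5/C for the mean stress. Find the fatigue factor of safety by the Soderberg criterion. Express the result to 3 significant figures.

1.31

C = D/d = 39.0/4.4 = 8.8636; K_W = (4C−1)/(4C−4)+0.615/C = 1.1648; K_s = 1+0.5/C = 1.0564
F_a = (F_max−F_min)/2 = 136 N; F_m = (F_max+F_min)/2 = 182 N
τ_a = K_W·8F_aD/(πd³) = 1.1648 × 158.56 = 184.68 MPa
τ_m = K_s·8F_mD/(πd³) = 1.0564 × 212.19 = 224.16 MPa
Soderberg: 1/n_f = τ_a/S_se + τ_m/S_sy = 184.68/405 + 224.16/728 = 0.45600 + 0.30791 = 0.76391
n_f = 1/0.76391 = 1.309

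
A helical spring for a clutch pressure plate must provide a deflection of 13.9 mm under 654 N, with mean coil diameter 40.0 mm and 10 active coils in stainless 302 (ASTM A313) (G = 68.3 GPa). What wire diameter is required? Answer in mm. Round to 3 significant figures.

Required rate k = F/δ = 654/13.9 = 47.05 N/mm
d = (8D³N_a·k / G)^(1/4) = (8·40.0³·10·47.05 / (68.3×10³))^0.25
  = (3527.1)^0.25 = 7.7064 mm

7.71 mm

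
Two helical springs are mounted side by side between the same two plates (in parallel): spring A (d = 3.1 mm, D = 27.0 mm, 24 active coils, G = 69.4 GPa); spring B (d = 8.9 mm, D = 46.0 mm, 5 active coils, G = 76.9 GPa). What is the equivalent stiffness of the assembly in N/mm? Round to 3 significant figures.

126 N/mm

k_A = Gd⁴/(8D³N_a) = (69.4×10³)(3.1⁴)/(8·27.0³·24) = 1.696 N/mm
k_B = Gd⁴/(8D³N_a) = (76.9×10³)(8.9⁴)/(8·46.0³·5) = 123.92 N/mm
Parallel: k_eq = 1.696 + 123.92 = 125.62 N/mm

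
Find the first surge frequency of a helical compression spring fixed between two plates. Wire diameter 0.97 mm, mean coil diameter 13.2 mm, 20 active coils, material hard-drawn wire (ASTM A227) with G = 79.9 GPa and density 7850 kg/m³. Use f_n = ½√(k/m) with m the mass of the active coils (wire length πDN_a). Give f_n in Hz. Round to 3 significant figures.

k = Gd⁴/(8D³N_a) = (79.9×10³)(0.97⁴)/(8·13.2³·20) = 0.19222 N/mm = 192.22 N/m
Wire length L = πDN_a = π·13.2·20 = 829.38 mm
m = ρ·(πd²/4)·L = 7850 × 0.73898×10⁻⁶ m² × 0.82938 m = 0.0048112 kg
f_n = ½√(k/m) = 0.5·√(192.22/0.0048112) = 0.5·√(39952) = 99.94 Hz

99.9 Hz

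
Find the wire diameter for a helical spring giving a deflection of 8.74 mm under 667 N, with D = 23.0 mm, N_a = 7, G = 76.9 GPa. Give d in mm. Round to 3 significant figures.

Required rate k = F/δ = 667/8.74 = 76.316 N/mm
d = (8D³N_a·k / G)^(1/4) = (8·23.0³·7·76.316 / (76.9×10³))^0.25
  = (676.18)^0.25 = 5.0994 mm

5.10 mm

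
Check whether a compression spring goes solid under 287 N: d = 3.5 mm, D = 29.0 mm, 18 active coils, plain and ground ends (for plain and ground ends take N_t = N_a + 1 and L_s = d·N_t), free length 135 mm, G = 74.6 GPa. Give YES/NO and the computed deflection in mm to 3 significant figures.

k = Gd⁴/(8D³N_a) = (74.6×10³)(3.5⁴)/(8·29.0³·18) = 3.1875 N/mm
N_t = 19; L_s = 3.5·19 = 66.5 mm; δ_solid = L₀ − L_s = 135 − 66.5 = 68.5 mm
δ = F/k = 287/3.1875 = 90.038 mm
δ ≥ δ_solid → spring goes solid

YES, δ = 90.0 mm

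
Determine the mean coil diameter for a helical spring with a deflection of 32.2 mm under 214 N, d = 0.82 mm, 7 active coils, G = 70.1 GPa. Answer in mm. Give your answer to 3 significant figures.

4.40 mm

Required rate k = F/δ = 214/32.2 = 6.646 N/mm
D = (Gd⁴/(8N_a·k))^(1/3) = (70.1×10³·0.82⁴/(8·7·6.646))^(1/3)
  = (85.1584)^(1/3) = 4.3996 mm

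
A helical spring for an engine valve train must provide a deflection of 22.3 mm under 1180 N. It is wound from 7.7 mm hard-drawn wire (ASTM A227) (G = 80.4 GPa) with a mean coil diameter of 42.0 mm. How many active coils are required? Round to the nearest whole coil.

Required rate k = F/δ = 1180/22.3 = 52.915 N/mm
N_a = Gd⁴/(8D³k) = (80.4×10³ × 7.7⁴)/(8 × 42.0³ × 52.915)
    = 2.8263e+08 / 3.13628e+07 = 9.012 → 9 coils

9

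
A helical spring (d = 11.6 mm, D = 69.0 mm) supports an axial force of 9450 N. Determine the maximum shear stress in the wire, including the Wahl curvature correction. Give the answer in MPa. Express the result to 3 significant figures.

1330 MPa

Spring index C = D/d = 69.0/11.6 = 5.9483
K_W = (4C−1)/(4C−4) + 0.615/C = 22.793/19.793 + 0.1034 = 1.2550
τ₀ = 8FD/(πd³) = 8·9450·69.0/(π·11.6³) = 5.2164e+06/4903.7 = 1063.8 MPa
τ_max = K·τ₀ = 1.2550 × 1063.8 = 1335 MPa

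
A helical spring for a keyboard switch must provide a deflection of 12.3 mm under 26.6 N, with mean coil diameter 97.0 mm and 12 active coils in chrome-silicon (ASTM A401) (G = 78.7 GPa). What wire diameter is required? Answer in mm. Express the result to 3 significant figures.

Required rate k = F/δ = 26.6/12.3 = 2.1626 N/mm
d = (8D³N_a·k / G)^(1/4) = (8·97.0³·12·2.1626 / (78.7×10³))^0.25
  = (2407.6)^0.25 = 7.0048 mm

7.00 mm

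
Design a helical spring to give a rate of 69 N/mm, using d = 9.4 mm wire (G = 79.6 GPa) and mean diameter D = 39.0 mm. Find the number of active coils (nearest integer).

N_a = Gd⁴/(8D³k) = (79.6×10³ × 9.4⁴)/(8 × 39.0³ × 69)
    = 6.21476e+08 / 3.27441e+07 = 18.98 → 19 coils

19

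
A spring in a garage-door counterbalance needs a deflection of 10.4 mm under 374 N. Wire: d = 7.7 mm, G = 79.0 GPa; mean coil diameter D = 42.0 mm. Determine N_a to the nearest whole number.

13

Required rate k = F/δ = 374/10.4 = 35.962 N/mm
N_a = Gd⁴/(8D³k) = (79.0×10³ × 7.7⁴)/(8 × 42.0³ × 35.962)
    = 2.77709e+08 / 2.13145e+07 = 13.03 → 13 coils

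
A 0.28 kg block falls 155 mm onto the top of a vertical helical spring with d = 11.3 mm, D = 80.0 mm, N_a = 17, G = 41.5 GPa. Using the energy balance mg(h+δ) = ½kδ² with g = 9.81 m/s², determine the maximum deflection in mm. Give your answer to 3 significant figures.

k = Gd⁴/(8D³N_a) = (41.5×10³)(11.3⁴)/(8·80.0³·17) = 9.7175 N/mm
W = mg = 0.28 × 9.81 = 2.7468 N
½kδ² − Wδ − Wh = 0 → δ = (W + √(W² + 2kWh))/k
δ = (2.7468 + √(7.5449 + 8274.5))/9.7175 = (2.7468 + 91.006)/9.7175 = 9.6478 mm

9.65 mm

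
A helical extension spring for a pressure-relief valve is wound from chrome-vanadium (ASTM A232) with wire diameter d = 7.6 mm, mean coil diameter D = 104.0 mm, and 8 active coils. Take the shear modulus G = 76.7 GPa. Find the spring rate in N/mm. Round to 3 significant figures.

3.55 N/mm

k = Gd⁴/(8D³N_a) = (76.7×10³ × 7.6⁴) / (8 × 104.0³ × 8)
  = 2.55888e+08 / 7.19913e+07 = 3.5544 N/mm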